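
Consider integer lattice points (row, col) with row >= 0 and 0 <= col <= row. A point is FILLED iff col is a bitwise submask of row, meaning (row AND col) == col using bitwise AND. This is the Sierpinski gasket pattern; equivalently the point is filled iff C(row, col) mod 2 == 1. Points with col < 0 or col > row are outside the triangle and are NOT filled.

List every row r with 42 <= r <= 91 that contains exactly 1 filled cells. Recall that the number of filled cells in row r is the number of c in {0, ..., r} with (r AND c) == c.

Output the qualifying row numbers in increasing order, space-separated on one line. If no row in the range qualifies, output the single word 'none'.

Row r has 2^popcount(r) filled cells, so we need popcount(r) = log2(1) = 0.
Scan r = 42..91 and keep those with exactly 0 one-bits:
r=42=101010 popcount=3 -> skip
r=43=101011 popcount=4 -> skip
r=44=101100 popcount=3 -> skip
r=45=101101 popcount=4 -> skip
r=46=101110 popcount=4 -> skip
r=47=101111 popcount=5 -> skip
r=48=110000 popcount=2 -> skip
r=49=110001 popcount=3 -> skip
r=50=110010 popcount=3 -> skip
r=51=110011 popcount=4 -> skip
r=52=110100 popcount=3 -> skip
r=53=110101 popcount=4 -> skip
r=54=110110 popcount=4 -> skip
r=55=110111 popcount=5 -> skip
r=56=111000 popcount=3 -> skip
r=57=111001 popcount=4 -> skip
r=58=111010 popcount=4 -> skip
r=59=111011 popcount=5 -> skip
r=60=111100 popcount=4 -> skip
r=61=111101 popcount=5 -> skip
r=62=111110 popcount=5 -> skip
r=63=111111 popcount=6 -> skip
r=64=1000000 popcount=1 -> skip
r=65=1000001 popcount=2 -> skip
r=66=1000010 popcount=2 -> skip
r=67=1000011 popcount=3 -> skip
r=68=1000100 popcount=2 -> skip
r=69=1000101 popcount=3 -> skip
r=70=1000110 popcount=3 -> skip
r=71=1000111 popcount=4 -> skip
r=72=1001000 popcount=2 -> skip
r=73=1001001 popcount=3 -> skip
r=74=1001010 popcount=3 -> skip
r=75=1001011 popcount=4 -> skip
r=76=1001100 popcount=3 -> skip
r=77=1001101 popcount=4 -> skip
r=78=1001110 popcount=4 -> skip
r=79=1001111 popcount=5 -> skip
r=80=1010000 popcount=2 -> skip
r=81=1010001 popcount=3 -> skip
r=82=1010010 popcount=3 -> skip
r=83=1010011 popcount=4 -> skip
r=84=1010100 popcount=3 -> skip
r=85=1010101 popcount=4 -> skip
r=86=1010110 popcount=4 -> skip
r=87=1010111 popcount=5 -> skip
r=88=1011000 popcount=3 -> skip
r=89=1011001 popcount=4 -> skip
r=90=1011010 popcount=4 -> skip
r=91=1011011 popcount=5 -> skip
Kept rows: none

Answer: none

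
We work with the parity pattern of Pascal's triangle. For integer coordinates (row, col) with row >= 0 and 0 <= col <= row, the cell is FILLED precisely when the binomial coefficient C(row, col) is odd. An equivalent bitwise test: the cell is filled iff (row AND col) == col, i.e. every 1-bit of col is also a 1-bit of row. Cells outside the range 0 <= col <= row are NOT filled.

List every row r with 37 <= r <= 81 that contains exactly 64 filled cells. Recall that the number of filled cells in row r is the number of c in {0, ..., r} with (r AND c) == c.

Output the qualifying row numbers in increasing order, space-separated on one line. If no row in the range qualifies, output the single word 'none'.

Row r has 2^popcount(r) filled cells, so we need popcount(r) = log2(64) = 6.
Scan r = 37..81 and keep those with exactly 6 one-bits:
r=37=100101 popcount=3 -> skip
r=38=100110 popcount=3 -> skip
r=39=100111 popcount=4 -> skip
r=40=101000 popcount=2 -> skip
r=41=101001 popcount=3 -> skip
r=42=101010 popcount=3 -> skip
r=43=101011 popcount=4 -> skip
r=44=101100 popcount=3 -> skip
r=45=101101 popcount=4 -> skip
r=46=101110 popcount=4 -> skip
r=47=101111 popcount=5 -> skip
r=48=110000 popcount=2 -> skip
r=49=110001 popcount=3 -> skip
r=50=110010 popcount=3 -> skip
r=51=110011 popcount=4 -> skip
r=52=110100 popcount=3 -> skip
r=53=110101 popcount=4 -> skip
r=54=110110 popcount=4 -> skip
r=55=110111 popcount=5 -> skip
r=56=111000 popcount=3 -> skip
r=57=111001 popcount=4 -> skip
r=58=111010 popcount=4 -> skip
r=59=111011 popcount=5 -> skip
r=60=111100 popcount=4 -> skip
r=61=111101 popcount=5 -> skip
r=62=111110 popcount=5 -> skip
r=63=111111 popcount=6 -> KEEP
r=64=1000000 popcount=1 -> skip
r=65=1000001 popcount=2 -> skip
r=66=1000010 popcount=2 -> skip
r=67=1000011 popcount=3 -> skip
r=68=1000100 popcount=2 -> skip
r=69=1000101 popcount=3 -> skip
r=70=1000110 popcount=3 -> skip
r=71=1000111 popcount=4 -> skip
r=72=1001000 popcount=2 -> skip
r=73=1001001 popcount=3 -> skip
r=74=1001010 popcount=3 -> skip
r=75=1001011 popcount=4 -> skip
r=76=1001100 popcount=3 -> skip
r=77=1001101 popcount=4 -> skip
r=78=1001110 popcount=4 -> skip
r=79=1001111 popcount=5 -> skip
r=80=1010000 popcount=2 -> skip
r=81=1010001 popcount=3 -> skip
Kept rows: 63

Answer: 63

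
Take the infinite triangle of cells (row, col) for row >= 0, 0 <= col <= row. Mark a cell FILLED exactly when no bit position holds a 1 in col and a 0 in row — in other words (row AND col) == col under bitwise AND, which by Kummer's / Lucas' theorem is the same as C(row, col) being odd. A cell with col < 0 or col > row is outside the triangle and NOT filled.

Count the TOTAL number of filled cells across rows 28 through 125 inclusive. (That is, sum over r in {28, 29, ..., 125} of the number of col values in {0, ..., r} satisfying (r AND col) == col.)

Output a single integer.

r28=11100 pc3: +8 =8
r29=11101 pc4: +16 =24
r30=11110 pc4: +16 =40
r31=11111 pc5: +32 =72
r32=100000 pc1: +2 =74
r33=100001 pc2: +4 =78
r34=100010 pc2: +4 =82
r35=100011 pc3: +8 =90
r36=100100 pc2: +4 =94
r37=100101 pc3: +8 =102
r38=100110 pc3: +8 =110
r39=100111 pc4: +16 =126
r40=101000 pc2: +4 =130
r41=101001 pc3: +8 =138
r42=101010 pc3: +8 =146
r43=101011 pc4: +16 =162
r44=101100 pc3: +8 =170
r45=101101 pc4: +16 =186
r46=101110 pc4: +16 =202
r47=101111 pc5: +32 =234
r48=110000 pc2: +4 =238
r49=110001 pc3: +8 =246
r50=110010 pc3: +8 =254
r51=110011 pc4: +16 =270
r52=110100 pc3: +8 =278
r53=110101 pc4: +16 =294
r54=110110 pc4: +16 =310
r55=110111 pc5: +32 =342
r56=111000 pc3: +8 =350
r57=111001 pc4: +16 =366
r58=111010 pc4: +16 =382
r59=111011 pc5: +32 =414
r60=111100 pc4: +16 =430
r61=111101 pc5: +32 =462
r62=111110 pc5: +32 =494
r63=111111 pc6: +64 =558
r64=1000000 pc1: +2 =560
r65=1000001 pc2: +4 =564
r66=1000010 pc2: +4 =568
r67=1000011 pc3: +8 =576
r68=1000100 pc2: +4 =580
r69=1000101 pc3: +8 =588
r70=1000110 pc3: +8 =596
r71=1000111 pc4: +16 =612
r72=1001000 pc2: +4 =616
r73=1001001 pc3: +8 =624
r74=1001010 pc3: +8 =632
r75=1001011 pc4: +16 =648
r76=1001100 pc3: +8 =656
r77=1001101 pc4: +16 =672
r78=1001110 pc4: +16 =688
r79=1001111 pc5: +32 =720
r80=1010000 pc2: +4 =724
r81=1010001 pc3: +8 =732
r82=1010010 pc3: +8 =740
r83=1010011 pc4: +16 =756
r84=1010100 pc3: +8 =764
r85=1010101 pc4: +16 =780
r86=1010110 pc4: +16 =796
r87=1010111 pc5: +32 =828
r88=1011000 pc3: +8 =836
r89=1011001 pc4: +16 =852
r90=1011010 pc4: +16 =868
r91=1011011 pc5: +32 =900
r92=1011100 pc4: +16 =916
r93=1011101 pc5: +32 =948
r94=1011110 pc5: +32 =980
r95=1011111 pc6: +64 =1044
r96=1100000 pc2: +4 =1048
r97=1100001 pc3: +8 =1056
r98=1100010 pc3: +8 =1064
r99=1100011 pc4: +16 =1080
r100=1100100 pc3: +8 =1088
r101=1100101 pc4: +16 =1104
r102=1100110 pc4: +16 =1120
r103=1100111 pc5: +32 =1152
r104=1101000 pc3: +8 =1160
r105=1101001 pc4: +16 =1176
r106=1101010 pc4: +16 =1192
r107=1101011 pc5: +32 =1224
r108=1101100 pc4: +16 =1240
r109=1101101 pc5: +32 =1272
r110=1101110 pc5: +32 =1304
r111=1101111 pc6: +64 =1368
r112=1110000 pc3: +8 =1376
r113=1110001 pc4: +16 =1392
r114=1110010 pc4: +16 =1408
r115=1110011 pc5: +32 =1440
r116=1110100 pc4: +16 =1456
r117=1110101 pc5: +32 =1488
r118=1110110 pc5: +32 =1520
r119=1110111 pc6: +64 =1584
r120=1111000 pc4: +16 =1600
r121=1111001 pc5: +32 =1632
r122=1111010 pc5: +32 =1664
r123=1111011 pc6: +64 =1728
r124=1111100 pc5: +32 =1760
r125=1111101 pc6: +64 =1824

Answer: 1824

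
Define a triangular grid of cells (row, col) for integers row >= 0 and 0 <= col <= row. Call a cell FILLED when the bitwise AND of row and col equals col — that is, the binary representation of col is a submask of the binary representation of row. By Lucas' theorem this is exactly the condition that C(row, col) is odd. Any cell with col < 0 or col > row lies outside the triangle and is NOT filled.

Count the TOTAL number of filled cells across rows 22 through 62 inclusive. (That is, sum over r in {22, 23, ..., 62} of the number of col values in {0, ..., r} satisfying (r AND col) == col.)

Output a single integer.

Answer: 554

Derivation:
r22=10110 pc3: +8 =8
r23=10111 pc4: +16 =24
r24=11000 pc2: +4 =28
r25=11001 pc3: +8 =36
r26=11010 pc3: +8 =44
r27=11011 pc4: +16 =60
r28=11100 pc3: +8 =68
r29=11101 pc4: +16 =84
r30=11110 pc4: +16 =100
r31=11111 pc5: +32 =132
r32=100000 pc1: +2 =134
r33=100001 pc2: +4 =138
r34=100010 pc2: +4 =142
r35=100011 pc3: +8 =150
r36=100100 pc2: +4 =154
r37=100101 pc3: +8 =162
r38=100110 pc3: +8 =170
r39=100111 pc4: +16 =186
r40=101000 pc2: +4 =190
r41=101001 pc3: +8 =198
r42=101010 pc3: +8 =206
r43=101011 pc4: +16 =222
r44=101100 pc3: +8 =230
r45=101101 pc4: +16 =246
r46=101110 pc4: +16 =262
r47=101111 pc5: +32 =294
r48=110000 pc2: +4 =298
r49=110001 pc3: +8 =306
r50=110010 pc3: +8 =314
r51=110011 pc4: +16 =330
r52=110100 pc3: +8 =338
r53=110101 pc4: +16 =354
r54=110110 pc4: +16 =370
r55=110111 pc5: +32 =402
r56=111000 pc3: +8 =410
r57=111001 pc4: +16 =426
r58=111010 pc4: +16 =442
r59=111011 pc5: +32 =474
r60=111100 pc4: +16 =490
r61=111101 pc5: +32 =522
r62=111110 pc5: +32 =554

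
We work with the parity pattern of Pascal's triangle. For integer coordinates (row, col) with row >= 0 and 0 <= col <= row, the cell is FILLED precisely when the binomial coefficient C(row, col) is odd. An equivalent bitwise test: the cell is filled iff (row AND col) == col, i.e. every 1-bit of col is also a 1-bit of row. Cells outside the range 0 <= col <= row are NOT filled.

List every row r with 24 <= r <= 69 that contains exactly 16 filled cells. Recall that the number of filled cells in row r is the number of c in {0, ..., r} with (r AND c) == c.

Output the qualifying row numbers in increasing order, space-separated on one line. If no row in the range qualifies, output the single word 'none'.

Answer: 27 29 30 39 43 45 46 51 53 54 57 58 60

Derivation:
Row r has 2^popcount(r) filled cells, so we need popcount(r) = log2(16) = 4.
Scan r = 24..69 and keep those with exactly 4 one-bits:
r=24=11000 popcount=2 -> skip
r=25=11001 popcount=3 -> skip
r=26=11010 popcount=3 -> skip
r=27=11011 popcount=4 -> KEEP
r=28=11100 popcount=3 -> skip
r=29=11101 popcount=4 -> KEEP
r=30=11110 popcount=4 -> KEEP
r=31=11111 popcount=5 -> skip
r=32=100000 popcount=1 -> skip
r=33=100001 popcount=2 -> skip
r=34=100010 popcount=2 -> skip
r=35=100011 popcount=3 -> skip
r=36=100100 popcount=2 -> skip
r=37=100101 popcount=3 -> skip
r=38=100110 popcount=3 -> skip
r=39=100111 popcount=4 -> KEEP
r=40=101000 popcount=2 -> skip
r=41=101001 popcount=3 -> skip
r=42=101010 popcount=3 -> skip
r=43=101011 popcount=4 -> KEEP
r=44=101100 popcount=3 -> skip
r=45=101101 popcount=4 -> KEEP
r=46=101110 popcount=4 -> KEEP
r=47=101111 popcount=5 -> skip
r=48=110000 popcount=2 -> skip
r=49=110001 popcount=3 -> skip
r=50=110010 popcount=3 -> skip
r=51=110011 popcount=4 -> KEEP
r=52=110100 popcount=3 -> skip
r=53=110101 popcount=4 -> KEEP
r=54=110110 popcount=4 -> KEEP
r=55=110111 popcount=5 -> skip
r=56=111000 popcount=3 -> skip
r=57=111001 popcount=4 -> KEEP
r=58=111010 popcount=4 -> KEEP
r=59=111011 popcount=5 -> skip
r=60=111100 popcount=4 -> KEEP
r=61=111101 popcount=5 -> skip
r=62=111110 popcount=5 -> skip
r=63=111111 popcount=6 -> skip
r=64=1000000 popcount=1 -> skip
r=65=1000001 popcount=2 -> skip
r=66=1000010 popcount=2 -> skip
r=67=1000011 popcount=3 -> skip
r=68=1000100 popcount=2 -> skip
r=69=1000101 popcount=3 -> skip
Kept rows: 27 29 30 39 43 45 46 51 53 54 57 58 60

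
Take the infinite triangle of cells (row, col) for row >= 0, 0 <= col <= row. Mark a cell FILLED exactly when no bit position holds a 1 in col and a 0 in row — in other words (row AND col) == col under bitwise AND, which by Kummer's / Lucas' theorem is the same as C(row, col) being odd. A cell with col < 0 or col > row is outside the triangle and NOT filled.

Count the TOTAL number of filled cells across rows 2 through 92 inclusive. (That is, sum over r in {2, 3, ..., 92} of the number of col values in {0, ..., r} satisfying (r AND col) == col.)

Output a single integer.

r2=10 pc1: +2 =2
r3=11 pc2: +4 =6
r4=100 pc1: +2 =8
r5=101 pc2: +4 =12
r6=110 pc2: +4 =16
r7=111 pc3: +8 =24
r8=1000 pc1: +2 =26
r9=1001 pc2: +4 =30
r10=1010 pc2: +4 =34
r11=1011 pc3: +8 =42
r12=1100 pc2: +4 =46
r13=1101 pc3: +8 =54
r14=1110 pc3: +8 =62
r15=1111 pc4: +16 =78
r16=10000 pc1: +2 =80
r17=10001 pc2: +4 =84
r18=10010 pc2: +4 =88
r19=10011 pc3: +8 =96
r20=10100 pc2: +4 =100
r21=10101 pc3: +8 =108
r22=10110 pc3: +8 =116
r23=10111 pc4: +16 =132
r24=11000 pc2: +4 =136
r25=11001 pc3: +8 =144
r26=11010 pc3: +8 =152
r27=11011 pc4: +16 =168
r28=11100 pc3: +8 =176
r29=11101 pc4: +16 =192
r30=11110 pc4: +16 =208
r31=11111 pc5: +32 =240
r32=100000 pc1: +2 =242
r33=100001 pc2: +4 =246
r34=100010 pc2: +4 =250
r35=100011 pc3: +8 =258
r36=100100 pc2: +4 =262
r37=100101 pc3: +8 =270
r38=100110 pc3: +8 =278
r39=100111 pc4: +16 =294
r40=101000 pc2: +4 =298
r41=101001 pc3: +8 =306
r42=101010 pc3: +8 =314
r43=101011 pc4: +16 =330
r44=101100 pc3: +8 =338
r45=101101 pc4: +16 =354
r46=101110 pc4: +16 =370
r47=101111 pc5: +32 =402
r48=110000 pc2: +4 =406
r49=110001 pc3: +8 =414
r50=110010 pc3: +8 =422
r51=110011 pc4: +16 =438
r52=110100 pc3: +8 =446
r53=110101 pc4: +16 =462
r54=110110 pc4: +16 =478
r55=110111 pc5: +32 =510
r56=111000 pc3: +8 =518
r57=111001 pc4: +16 =534
r58=111010 pc4: +16 =550
r59=111011 pc5: +32 =582
r60=111100 pc4: +16 =598
r61=111101 pc5: +32 =630
r62=111110 pc5: +32 =662
r63=111111 pc6: +64 =726
r64=1000000 pc1: +2 =728
r65=1000001 pc2: +4 =732
r66=1000010 pc2: +4 =736
r67=1000011 pc3: +8 =744
r68=1000100 pc2: +4 =748
r69=1000101 pc3: +8 =756
r70=1000110 pc3: +8 =764
r71=1000111 pc4: +16 =780
r72=1001000 pc2: +4 =784
r73=1001001 pc3: +8 =792
r74=1001010 pc3: +8 =800
r75=1001011 pc4: +16 =816
r76=1001100 pc3: +8 =824
r77=1001101 pc4: +16 =840
r78=1001110 pc4: +16 =856
r79=1001111 pc5: +32 =888
r80=1010000 pc2: +4 =892
r81=1010001 pc3: +8 =900
r82=1010010 pc3: +8 =908
r83=1010011 pc4: +16 =924
r84=1010100 pc3: +8 =932
r85=1010101 pc4: +16 =948
r86=1010110 pc4: +16 =964
r87=1010111 pc5: +32 =996
r88=1011000 pc3: +8 =1004
r89=1011001 pc4: +16 =1020
r90=1011010 pc4: +16 =1036
r91=1011011 pc5: +32 =1068
r92=1011100 pc4: +16 =1084

Answer: 1084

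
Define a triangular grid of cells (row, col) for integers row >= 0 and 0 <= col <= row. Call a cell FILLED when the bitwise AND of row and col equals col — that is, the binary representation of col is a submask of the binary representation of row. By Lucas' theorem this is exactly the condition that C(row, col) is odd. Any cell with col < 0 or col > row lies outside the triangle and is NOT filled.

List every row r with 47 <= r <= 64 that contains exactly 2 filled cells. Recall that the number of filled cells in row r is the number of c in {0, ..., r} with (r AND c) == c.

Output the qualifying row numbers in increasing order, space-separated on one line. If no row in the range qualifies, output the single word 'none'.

Answer: 64

Derivation:
Row r has 2^popcount(r) filled cells, so we need popcount(r) = log2(2) = 1.
Scan r = 47..64 and keep those with exactly 1 one-bits:
r=47=101111 popcount=5 -> skip
r=48=110000 popcount=2 -> skip
r=49=110001 popcount=3 -> skip
r=50=110010 popcount=3 -> skip
r=51=110011 popcount=4 -> skip
r=52=110100 popcount=3 -> skip
r=53=110101 popcount=4 -> skip
r=54=110110 popcount=4 -> skip
r=55=110111 popcount=5 -> skip
r=56=111000 popcount=3 -> skip
r=57=111001 popcount=4 -> skip
r=58=111010 popcount=4 -> skip
r=59=111011 popcount=5 -> skip
r=60=111100 popcount=4 -> skip
r=61=111101 popcount=5 -> skip
r=62=111110 popcount=5 -> skip
r=63=111111 popcount=6 -> skip
r=64=1000000 popcount=1 -> KEEP
Kept rows: 64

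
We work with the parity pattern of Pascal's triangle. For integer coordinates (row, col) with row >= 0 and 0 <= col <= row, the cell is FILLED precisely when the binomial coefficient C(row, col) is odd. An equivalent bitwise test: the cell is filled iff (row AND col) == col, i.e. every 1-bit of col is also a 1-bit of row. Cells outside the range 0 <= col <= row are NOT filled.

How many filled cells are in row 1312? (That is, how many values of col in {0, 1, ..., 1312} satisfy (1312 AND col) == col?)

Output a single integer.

Answer: 8

Derivation:
1312 in binary = 10100100000
popcount(1312) = number of 1-bits in 10100100000 = 3
A col c satisfies (1312 AND c) == c iff every set bit of c is also set in 1312; each of the 3 set bits of 1312 can independently be on or off in c.
count = 2^3 = 8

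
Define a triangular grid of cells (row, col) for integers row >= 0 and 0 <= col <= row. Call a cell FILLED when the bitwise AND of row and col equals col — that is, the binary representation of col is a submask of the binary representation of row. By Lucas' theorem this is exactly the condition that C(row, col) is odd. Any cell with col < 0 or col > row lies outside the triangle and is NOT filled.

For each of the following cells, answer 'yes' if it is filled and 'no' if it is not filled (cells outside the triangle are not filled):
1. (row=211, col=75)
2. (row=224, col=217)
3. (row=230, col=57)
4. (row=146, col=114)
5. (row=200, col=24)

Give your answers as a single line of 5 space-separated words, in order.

(211,75): row=0b11010011, col=0b1001011, row AND col = 0b1000011 = 67; 67 != 75 -> empty
(224,217): row=0b11100000, col=0b11011001, row AND col = 0b11000000 = 192; 192 != 217 -> empty
(230,57): row=0b11100110, col=0b111001, row AND col = 0b100000 = 32; 32 != 57 -> empty
(146,114): row=0b10010010, col=0b1110010, row AND col = 0b10010 = 18; 18 != 114 -> empty
(200,24): row=0b11001000, col=0b11000, row AND col = 0b1000 = 8; 8 != 24 -> empty

Answer: no no no no no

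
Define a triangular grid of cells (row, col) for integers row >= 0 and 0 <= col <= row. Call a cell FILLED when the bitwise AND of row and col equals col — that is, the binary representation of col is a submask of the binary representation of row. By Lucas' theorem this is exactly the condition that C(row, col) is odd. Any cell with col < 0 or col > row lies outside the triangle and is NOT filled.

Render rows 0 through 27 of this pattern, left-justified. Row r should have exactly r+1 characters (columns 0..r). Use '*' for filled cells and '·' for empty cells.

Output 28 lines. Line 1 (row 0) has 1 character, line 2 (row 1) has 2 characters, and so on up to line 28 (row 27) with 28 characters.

Answer: *
**
*·*
****
*···*
**··**
*·*·*·*
********
*·······*
**······**
*·*·····*·*
****····****
*···*···*···*
**··**··**··**
*·*·*·*·*·*·*·*
****************
*···············*
**··············**
*·*·············*·*
****············****
*···*···········*···*
**··**··········**··**
*·*·*·*·········*·*·*·*
********········********
*·······*·······*·······*
**······**······**······**
*·*·····*·*·····*·*·····*·*
****····****····****····****

Derivation:
r0=0: *
r1=1: **
r2=10: *·*
r3=11: ****
r4=100: *···*
r5=101: **··**
r6=110: *·*·*·*
r7=111: ********
r8=1000: *·······*
r9=1001: **······**
r10=1010: *·*·····*·*
r11=1011: ****····****
r12=1100: *···*···*···*
r13=1101: **··**··**··**
r14=1110: *·*·*·*·*·*·*·*
r15=1111: ****************
r16=10000: *···············*
r17=10001: **··············**
r18=10010: *·*·············*·*
r19=10011: ****············****
r20=10100: *···*···········*···*
r21=10101: **··**··········**··**
r22=10110: *·*·*·*·········*·*·*·*
r23=10111: ********········********
r24=11000: *·······*·······*·······*
r25=11001: **······**······**······**
r26=11010: *·*·····*·*·····*·*·····*·*
r27=11011: ****····****····****····****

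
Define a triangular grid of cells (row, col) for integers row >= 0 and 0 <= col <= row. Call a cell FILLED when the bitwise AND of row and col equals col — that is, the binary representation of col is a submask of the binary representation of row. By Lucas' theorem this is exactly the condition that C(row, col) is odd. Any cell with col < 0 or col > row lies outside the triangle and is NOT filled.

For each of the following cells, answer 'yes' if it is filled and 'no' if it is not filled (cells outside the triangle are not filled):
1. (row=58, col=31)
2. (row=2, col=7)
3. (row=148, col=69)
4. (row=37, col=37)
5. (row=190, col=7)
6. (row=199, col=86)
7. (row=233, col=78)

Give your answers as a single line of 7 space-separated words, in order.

(58,31): row=0b111010, col=0b11111, row AND col = 0b11010 = 26; 26 != 31 -> empty
(2,7): col outside [0, 2] -> not filled
(148,69): row=0b10010100, col=0b1000101, row AND col = 0b100 = 4; 4 != 69 -> empty
(37,37): row=0b100101, col=0b100101, row AND col = 0b100101 = 37; 37 == 37 -> filled
(190,7): row=0b10111110, col=0b111, row AND col = 0b110 = 6; 6 != 7 -> empty
(199,86): row=0b11000111, col=0b1010110, row AND col = 0b1000110 = 70; 70 != 86 -> empty
(233,78): row=0b11101001, col=0b1001110, row AND col = 0b1001000 = 72; 72 != 78 -> empty

Answer: no no no yes no no no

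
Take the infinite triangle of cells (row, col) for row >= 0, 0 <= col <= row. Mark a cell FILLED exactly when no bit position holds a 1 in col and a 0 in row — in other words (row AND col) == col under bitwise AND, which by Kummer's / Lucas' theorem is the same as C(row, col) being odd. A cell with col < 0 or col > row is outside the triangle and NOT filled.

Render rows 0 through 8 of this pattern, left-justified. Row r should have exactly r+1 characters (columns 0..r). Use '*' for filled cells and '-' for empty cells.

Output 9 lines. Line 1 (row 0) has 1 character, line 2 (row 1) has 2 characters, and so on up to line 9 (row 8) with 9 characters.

r0=0: *
r1=1: **
r2=10: *-*
r3=11: ****
r4=100: *---*
r5=101: **--**
r6=110: *-*-*-*
r7=111: ********
r8=1000: *-------*

Answer: *
**
*-*
****
*---*
**--**
*-*-*-*
********
*-------*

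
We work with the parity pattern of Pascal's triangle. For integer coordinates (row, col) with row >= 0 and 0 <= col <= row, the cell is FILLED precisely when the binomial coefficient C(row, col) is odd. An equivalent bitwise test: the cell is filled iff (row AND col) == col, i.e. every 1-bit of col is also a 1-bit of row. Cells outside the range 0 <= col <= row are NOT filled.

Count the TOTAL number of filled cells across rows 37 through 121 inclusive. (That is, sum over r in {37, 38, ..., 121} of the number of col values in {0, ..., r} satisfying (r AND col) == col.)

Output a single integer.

Answer: 1538

Derivation:
r37=100101 pc3: +8 =8
r38=100110 pc3: +8 =16
r39=100111 pc4: +16 =32
r40=101000 pc2: +4 =36
r41=101001 pc3: +8 =44
r42=101010 pc3: +8 =52
r43=101011 pc4: +16 =68
r44=101100 pc3: +8 =76
r45=101101 pc4: +16 =92
r46=101110 pc4: +16 =108
r47=101111 pc5: +32 =140
r48=110000 pc2: +4 =144
r49=110001 pc3: +8 =152
r50=110010 pc3: +8 =160
r51=110011 pc4: +16 =176
r52=110100 pc3: +8 =184
r53=110101 pc4: +16 =200
r54=110110 pc4: +16 =216
r55=110111 pc5: +32 =248
r56=111000 pc3: +8 =256
r57=111001 pc4: +16 =272
r58=111010 pc4: +16 =288
r59=111011 pc5: +32 =320
r60=111100 pc4: +16 =336
r61=111101 pc5: +32 =368
r62=111110 pc5: +32 =400
r63=111111 pc6: +64 =464
r64=1000000 pc1: +2 =466
r65=1000001 pc2: +4 =470
r66=1000010 pc2: +4 =474
r67=1000011 pc3: +8 =482
r68=1000100 pc2: +4 =486
r69=1000101 pc3: +8 =494
r70=1000110 pc3: +8 =502
r71=1000111 pc4: +16 =518
r72=1001000 pc2: +4 =522
r73=1001001 pc3: +8 =530
r74=1001010 pc3: +8 =538
r75=1001011 pc4: +16 =554
r76=1001100 pc3: +8 =562
r77=1001101 pc4: +16 =578
r78=1001110 pc4: +16 =594
r79=1001111 pc5: +32 =626
r80=1010000 pc2: +4 =630
r81=1010001 pc3: +8 =638
r82=1010010 pc3: +8 =646
r83=1010011 pc4: +16 =662
r84=1010100 pc3: +8 =670
r85=1010101 pc4: +16 =686
r86=1010110 pc4: +16 =702
r87=1010111 pc5: +32 =734
r88=1011000 pc3: +8 =742
r89=1011001 pc4: +16 =758
r90=1011010 pc4: +16 =774
r91=1011011 pc5: +32 =806
r92=1011100 pc4: +16 =822
r93=1011101 pc5: +32 =854
r94=1011110 pc5: +32 =886
r95=1011111 pc6: +64 =950
r96=1100000 pc2: +4 =954
r97=1100001 pc3: +8 =962
r98=1100010 pc3: +8 =970
r99=1100011 pc4: +16 =986
r100=1100100 pc3: +8 =994
r101=1100101 pc4: +16 =1010
r102=1100110 pc4: +16 =1026
r103=1100111 pc5: +32 =1058
r104=1101000 pc3: +8 =1066
r105=1101001 pc4: +16 =1082
r106=1101010 pc4: +16 =1098
r107=1101011 pc5: +32 =1130
r108=1101100 pc4: +16 =1146
r109=1101101 pc5: +32 =1178
r110=1101110 pc5: +32 =1210
r111=1101111 pc6: +64 =1274
r112=1110000 pc3: +8 =1282
r113=1110001 pc4: +16 =1298
r114=1110010 pc4: +16 =1314
r115=1110011 pc5: +32 =1346
r116=1110100 pc4: +16 =1362
r117=1110101 pc5: +32 =1394
r118=1110110 pc5: +32 =1426
r119=1110111 pc6: +64 =1490
r120=1111000 pc4: +16 =1506
r121=1111001 pc5: +32 =1538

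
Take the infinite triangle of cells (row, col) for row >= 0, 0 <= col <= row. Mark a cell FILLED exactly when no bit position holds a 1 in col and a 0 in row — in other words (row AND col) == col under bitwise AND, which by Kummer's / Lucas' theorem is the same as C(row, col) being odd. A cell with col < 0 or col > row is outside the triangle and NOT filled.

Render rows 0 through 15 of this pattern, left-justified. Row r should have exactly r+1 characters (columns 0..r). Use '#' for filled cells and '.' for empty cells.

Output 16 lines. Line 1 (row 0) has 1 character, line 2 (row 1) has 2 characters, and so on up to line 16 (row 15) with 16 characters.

Answer: #
##
#.#
####
#...#
##..##
#.#.#.#
########
#.......#
##......##
#.#.....#.#
####....####
#...#...#...#
##..##..##..##
#.#.#.#.#.#.#.#
################

Derivation:
r0=0: #
r1=1: ##
r2=10: #.#
r3=11: ####
r4=100: #...#
r5=101: ##..##
r6=110: #.#.#.#
r7=111: ########
r8=1000: #.......#
r9=1001: ##......##
r10=1010: #.#.....#.#
r11=1011: ####....####
r12=1100: #...#...#...#
r13=1101: ##..##..##..##
r14=1110: #.#.#.#.#.#.#.#
r15=1111: ################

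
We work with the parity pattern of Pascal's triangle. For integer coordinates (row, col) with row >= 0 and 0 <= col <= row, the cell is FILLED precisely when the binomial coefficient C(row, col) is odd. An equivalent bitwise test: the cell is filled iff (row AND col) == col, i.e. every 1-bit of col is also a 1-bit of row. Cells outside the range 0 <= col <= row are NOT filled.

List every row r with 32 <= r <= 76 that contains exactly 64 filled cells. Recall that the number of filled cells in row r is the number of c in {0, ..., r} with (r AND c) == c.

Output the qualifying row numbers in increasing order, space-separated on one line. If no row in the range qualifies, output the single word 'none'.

Answer: 63

Derivation:
Row r has 2^popcount(r) filled cells, so we need popcount(r) = log2(64) = 6.
Scan r = 32..76 and keep those with exactly 6 one-bits:
r=32=100000 popcount=1 -> skip
r=33=100001 popcount=2 -> skip
r=34=100010 popcount=2 -> skip
r=35=100011 popcount=3 -> skip
r=36=100100 popcount=2 -> skip
r=37=100101 popcount=3 -> skip
r=38=100110 popcount=3 -> skip
r=39=100111 popcount=4 -> skip
r=40=101000 popcount=2 -> skip
r=41=101001 popcount=3 -> skip
r=42=101010 popcount=3 -> skip
r=43=101011 popcount=4 -> skip
r=44=101100 popcount=3 -> skip
r=45=101101 popcount=4 -> skip
r=46=101110 popcount=4 -> skip
r=47=101111 popcount=5 -> skip
r=48=110000 popcount=2 -> skip
r=49=110001 popcount=3 -> skip
r=50=110010 popcount=3 -> skip
r=51=110011 popcount=4 -> skip
r=52=110100 popcount=3 -> skip
r=53=110101 popcount=4 -> skip
r=54=110110 popcount=4 -> skip
r=55=110111 popcount=5 -> skip
r=56=111000 popcount=3 -> skip
r=57=111001 popcount=4 -> skip
r=58=111010 popcount=4 -> skip
r=59=111011 popcount=5 -> skip
r=60=111100 popcount=4 -> skip
r=61=111101 popcount=5 -> skip
r=62=111110 popcount=5 -> skip
r=63=111111 popcount=6 -> KEEP
r=64=1000000 popcount=1 -> skip
r=65=1000001 popcount=2 -> skip
r=66=1000010 popcount=2 -> skip
r=67=1000011 popcount=3 -> skip
r=68=1000100 popcount=2 -> skip
r=69=1000101 popcount=3 -> skip
r=70=1000110 popcount=3 -> skip
r=71=1000111 popcount=4 -> skip
r=72=1001000 popcount=2 -> skip
r=73=1001001 popcount=3 -> skip
r=74=1001010 popcount=3 -> skip
r=75=1001011 popcount=4 -> skip
r=76=1001100 popcount=3 -> skip
Kept rows: 63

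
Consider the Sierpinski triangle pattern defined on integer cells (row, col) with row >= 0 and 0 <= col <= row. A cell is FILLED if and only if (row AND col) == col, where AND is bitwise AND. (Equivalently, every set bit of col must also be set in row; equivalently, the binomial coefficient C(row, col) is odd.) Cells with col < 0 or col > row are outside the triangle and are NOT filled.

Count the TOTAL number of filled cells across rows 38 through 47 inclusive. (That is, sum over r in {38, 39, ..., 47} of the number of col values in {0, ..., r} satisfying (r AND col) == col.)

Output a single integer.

Answer: 132

Derivation:
r38=100110 pc3: +8 =8
r39=100111 pc4: +16 =24
r40=101000 pc2: +4 =28
r41=101001 pc3: +8 =36
r42=101010 pc3: +8 =44
r43=101011 pc4: +16 =60
r44=101100 pc3: +8 =68
r45=101101 pc4: +16 =84
r46=101110 pc4: +16 =100
r47=101111 pc5: +32 =132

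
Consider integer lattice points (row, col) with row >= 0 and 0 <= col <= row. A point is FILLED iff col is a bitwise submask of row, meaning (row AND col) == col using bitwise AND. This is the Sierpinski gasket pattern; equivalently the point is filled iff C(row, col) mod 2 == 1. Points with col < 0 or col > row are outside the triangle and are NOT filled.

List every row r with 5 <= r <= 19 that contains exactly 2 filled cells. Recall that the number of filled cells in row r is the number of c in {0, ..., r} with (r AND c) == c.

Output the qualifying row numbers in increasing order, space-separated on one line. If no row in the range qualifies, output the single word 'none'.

Row r has 2^popcount(r) filled cells, so we need popcount(r) = log2(2) = 1.
Scan r = 5..19 and keep those with exactly 1 one-bits:
r=5=101 popcount=2 -> skip
r=6=110 popcount=2 -> skip
r=7=111 popcount=3 -> skip
r=8=1000 popcount=1 -> KEEP
r=9=1001 popcount=2 -> skip
r=10=1010 popcount=2 -> skip
r=11=1011 popcount=3 -> skip
r=12=1100 popcount=2 -> skip
r=13=1101 popcount=3 -> skip
r=14=1110 popcount=3 -> skip
r=15=1111 popcount=4 -> skip
r=16=10000 popcount=1 -> KEEP
r=17=10001 popcount=2 -> skip
r=18=10010 popcount=2 -> skip
r=19=10011 popcount=3 -> skip
Kept rows: 8 16

Answer: 8 16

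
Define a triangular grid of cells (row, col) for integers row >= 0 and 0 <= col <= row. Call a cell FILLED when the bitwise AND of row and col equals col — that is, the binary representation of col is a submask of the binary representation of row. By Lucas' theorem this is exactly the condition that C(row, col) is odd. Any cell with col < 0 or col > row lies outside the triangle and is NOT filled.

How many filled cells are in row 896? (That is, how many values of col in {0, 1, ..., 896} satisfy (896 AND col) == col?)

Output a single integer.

896 in binary = 1110000000
popcount(896) = number of 1-bits in 1110000000 = 3
A col c satisfies (896 AND c) == c iff every set bit of c is also set in 896; each of the 3 set bits of 896 can independently be on or off in c.
count = 2^3 = 8

Answer: 8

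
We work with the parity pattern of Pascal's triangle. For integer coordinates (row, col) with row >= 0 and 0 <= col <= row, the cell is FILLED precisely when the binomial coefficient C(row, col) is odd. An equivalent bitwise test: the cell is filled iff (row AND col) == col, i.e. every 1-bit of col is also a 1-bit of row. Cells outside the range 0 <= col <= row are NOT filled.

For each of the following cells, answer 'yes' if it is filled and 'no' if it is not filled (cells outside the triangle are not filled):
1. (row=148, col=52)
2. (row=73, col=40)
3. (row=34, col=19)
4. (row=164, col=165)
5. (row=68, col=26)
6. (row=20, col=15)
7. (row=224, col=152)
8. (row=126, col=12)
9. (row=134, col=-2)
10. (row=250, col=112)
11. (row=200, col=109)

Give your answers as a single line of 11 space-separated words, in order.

(148,52): row=0b10010100, col=0b110100, row AND col = 0b10100 = 20; 20 != 52 -> empty
(73,40): row=0b1001001, col=0b101000, row AND col = 0b1000 = 8; 8 != 40 -> empty
(34,19): row=0b100010, col=0b10011, row AND col = 0b10 = 2; 2 != 19 -> empty
(164,165): col outside [0, 164] -> not filled
(68,26): row=0b1000100, col=0b11010, row AND col = 0b0 = 0; 0 != 26 -> empty
(20,15): row=0b10100, col=0b1111, row AND col = 0b100 = 4; 4 != 15 -> empty
(224,152): row=0b11100000, col=0b10011000, row AND col = 0b10000000 = 128; 128 != 152 -> empty
(126,12): row=0b1111110, col=0b1100, row AND col = 0b1100 = 12; 12 == 12 -> filled
(134,-2): col outside [0, 134] -> not filled
(250,112): row=0b11111010, col=0b1110000, row AND col = 0b1110000 = 112; 112 == 112 -> filled
(200,109): row=0b11001000, col=0b1101101, row AND col = 0b1001000 = 72; 72 != 109 -> empty

Answer: no no no no no no no yes no yes no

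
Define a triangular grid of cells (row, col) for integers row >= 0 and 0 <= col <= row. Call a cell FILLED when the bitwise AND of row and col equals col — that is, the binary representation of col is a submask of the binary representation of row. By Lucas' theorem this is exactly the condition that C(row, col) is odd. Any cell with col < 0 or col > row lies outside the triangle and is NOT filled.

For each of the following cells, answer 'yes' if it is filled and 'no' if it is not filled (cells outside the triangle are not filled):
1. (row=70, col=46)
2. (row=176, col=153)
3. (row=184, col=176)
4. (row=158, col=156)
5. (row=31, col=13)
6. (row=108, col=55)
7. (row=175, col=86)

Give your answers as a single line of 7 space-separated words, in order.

Answer: no no yes yes yes no no

Derivation:
(70,46): row=0b1000110, col=0b101110, row AND col = 0b110 = 6; 6 != 46 -> empty
(176,153): row=0b10110000, col=0b10011001, row AND col = 0b10010000 = 144; 144 != 153 -> empty
(184,176): row=0b10111000, col=0b10110000, row AND col = 0b10110000 = 176; 176 == 176 -> filled
(158,156): row=0b10011110, col=0b10011100, row AND col = 0b10011100 = 156; 156 == 156 -> filled
(31,13): row=0b11111, col=0b1101, row AND col = 0b1101 = 13; 13 == 13 -> filled
(108,55): row=0b1101100, col=0b110111, row AND col = 0b100100 = 36; 36 != 55 -> empty
(175,86): row=0b10101111, col=0b1010110, row AND col = 0b110 = 6; 6 != 86 -> empty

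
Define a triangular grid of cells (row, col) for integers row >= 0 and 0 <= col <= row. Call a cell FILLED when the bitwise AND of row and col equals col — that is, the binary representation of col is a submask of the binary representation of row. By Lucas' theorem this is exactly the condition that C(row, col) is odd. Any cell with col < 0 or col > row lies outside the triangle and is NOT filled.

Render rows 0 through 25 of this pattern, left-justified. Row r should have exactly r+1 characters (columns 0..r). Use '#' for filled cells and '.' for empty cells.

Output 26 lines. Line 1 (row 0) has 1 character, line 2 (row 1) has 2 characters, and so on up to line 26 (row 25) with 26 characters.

r0=0: #
r1=1: ##
r2=10: #.#
r3=11: ####
r4=100: #...#
r5=101: ##..##
r6=110: #.#.#.#
r7=111: ########
r8=1000: #.......#
r9=1001: ##......##
r10=1010: #.#.....#.#
r11=1011: ####....####
r12=1100: #...#...#...#
r13=1101: ##..##..##..##
r14=1110: #.#.#.#.#.#.#.#
r15=1111: ################
r16=10000: #...............#
r17=10001: ##..............##
r18=10010: #.#.............#.#
r19=10011: ####............####
r20=10100: #...#...........#...#
r21=10101: ##..##..........##..##
r22=10110: #.#.#.#.........#.#.#.#
r23=10111: ########........########
r24=11000: #.......#.......#.......#
r25=11001: ##......##......##......##

Answer: #
##
#.#
####
#...#
##..##
#.#.#.#
########
#.......#
##......##
#.#.....#.#
####....####
#...#...#...#
##..##..##..##
#.#.#.#.#.#.#.#
################
#...............#
##..............##
#.#.............#.#
####............####
#...#...........#...#
##..##..........##..##
#.#.#.#.........#.#.#.#
########........########
#.......#.......#.......#
##......##......##......##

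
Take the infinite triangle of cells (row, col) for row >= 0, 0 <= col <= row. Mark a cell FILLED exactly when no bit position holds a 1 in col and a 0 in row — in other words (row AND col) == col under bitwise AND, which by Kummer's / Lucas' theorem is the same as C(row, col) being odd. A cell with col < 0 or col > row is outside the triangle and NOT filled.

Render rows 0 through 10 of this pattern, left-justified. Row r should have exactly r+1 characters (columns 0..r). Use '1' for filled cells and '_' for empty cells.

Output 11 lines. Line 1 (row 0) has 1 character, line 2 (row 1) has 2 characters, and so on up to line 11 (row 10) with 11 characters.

r0=0: 1
r1=1: 11
r2=10: 1_1
r3=11: 1111
r4=100: 1___1
r5=101: 11__11
r6=110: 1_1_1_1
r7=111: 11111111
r8=1000: 1_______1
r9=1001: 11______11
r10=1010: 1_1_____1_1

Answer: 1
11
1_1
1111
1___1
11__11
1_1_1_1
11111111
1_______1
11______11
1_1_____1_1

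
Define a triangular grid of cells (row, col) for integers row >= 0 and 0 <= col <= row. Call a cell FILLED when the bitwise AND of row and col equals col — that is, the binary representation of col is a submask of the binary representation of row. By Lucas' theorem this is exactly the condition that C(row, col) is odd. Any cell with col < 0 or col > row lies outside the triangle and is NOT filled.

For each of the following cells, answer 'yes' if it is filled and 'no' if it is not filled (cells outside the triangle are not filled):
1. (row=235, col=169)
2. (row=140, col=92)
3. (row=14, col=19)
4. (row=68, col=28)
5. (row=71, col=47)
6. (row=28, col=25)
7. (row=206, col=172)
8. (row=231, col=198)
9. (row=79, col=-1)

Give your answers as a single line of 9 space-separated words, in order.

(235,169): row=0b11101011, col=0b10101001, row AND col = 0b10101001 = 169; 169 == 169 -> filled
(140,92): row=0b10001100, col=0b1011100, row AND col = 0b1100 = 12; 12 != 92 -> empty
(14,19): col outside [0, 14] -> not filled
(68,28): row=0b1000100, col=0b11100, row AND col = 0b100 = 4; 4 != 28 -> empty
(71,47): row=0b1000111, col=0b101111, row AND col = 0b111 = 7; 7 != 47 -> empty
(28,25): row=0b11100, col=0b11001, row AND col = 0b11000 = 24; 24 != 25 -> empty
(206,172): row=0b11001110, col=0b10101100, row AND col = 0b10001100 = 140; 140 != 172 -> empty
(231,198): row=0b11100111, col=0b11000110, row AND col = 0b11000110 = 198; 198 == 198 -> filled
(79,-1): col outside [0, 79] -> not filled

Answer: yes no no no no no no yes no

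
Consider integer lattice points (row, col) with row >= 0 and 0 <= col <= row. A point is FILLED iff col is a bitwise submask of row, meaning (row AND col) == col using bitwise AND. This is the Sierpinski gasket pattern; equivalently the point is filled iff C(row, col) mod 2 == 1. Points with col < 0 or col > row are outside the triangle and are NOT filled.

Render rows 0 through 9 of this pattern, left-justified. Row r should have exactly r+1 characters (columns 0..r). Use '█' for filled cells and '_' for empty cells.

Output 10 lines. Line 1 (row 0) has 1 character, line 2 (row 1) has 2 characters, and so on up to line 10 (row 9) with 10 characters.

r0=0: █
r1=1: ██
r2=10: █_█
r3=11: ████
r4=100: █___█
r5=101: ██__██
r6=110: █_█_█_█
r7=111: ████████
r8=1000: █_______█
r9=1001: ██______██

Answer: █
██
█_█
████
█___█
██__██
█_█_█_█
████████
█_______█
██______██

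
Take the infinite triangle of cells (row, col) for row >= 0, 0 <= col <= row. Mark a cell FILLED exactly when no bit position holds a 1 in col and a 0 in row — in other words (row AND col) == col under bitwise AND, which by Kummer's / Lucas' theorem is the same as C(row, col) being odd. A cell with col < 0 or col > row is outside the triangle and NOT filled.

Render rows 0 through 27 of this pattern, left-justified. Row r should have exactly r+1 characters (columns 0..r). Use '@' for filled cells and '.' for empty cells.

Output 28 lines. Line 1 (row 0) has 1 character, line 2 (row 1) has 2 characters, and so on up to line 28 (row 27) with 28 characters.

r0=0: @
r1=1: @@
r2=10: @.@
r3=11: @@@@
r4=100: @...@
r5=101: @@..@@
r6=110: @.@.@.@
r7=111: @@@@@@@@
r8=1000: @.......@
r9=1001: @@......@@
r10=1010: @.@.....@.@
r11=1011: @@@@....@@@@
r12=1100: @...@...@...@
r13=1101: @@..@@..@@..@@
r14=1110: @.@.@.@.@.@.@.@
r15=1111: @@@@@@@@@@@@@@@@
r16=10000: @...............@
r17=10001: @@..............@@
r18=10010: @.@.............@.@
r19=10011: @@@@............@@@@
r20=10100: @...@...........@...@
r21=10101: @@..@@..........@@..@@
r22=10110: @.@.@.@.........@.@.@.@
r23=10111: @@@@@@@@........@@@@@@@@
r24=11000: @.......@.......@.......@
r25=11001: @@......@@......@@......@@
r26=11010: @.@.....@.@.....@.@.....@.@
r27=11011: @@@@....@@@@....@@@@....@@@@

Answer: @
@@
@.@
@@@@
@...@
@@..@@
@.@.@.@
@@@@@@@@
@.......@
@@......@@
@.@.....@.@
@@@@....@@@@
@...@...@...@
@@..@@..@@..@@
@.@.@.@.@.@.@.@
@@@@@@@@@@@@@@@@
@...............@
@@..............@@
@.@.............@.@
@@@@............@@@@
@...@...........@...@
@@..@@..........@@..@@
@.@.@.@.........@.@.@.@
@@@@@@@@........@@@@@@@@
@.......@.......@.......@
@@......@@......@@......@@
@.@.....@.@.....@.@.....@.@
@@@@....@@@@....@@@@....@@@@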